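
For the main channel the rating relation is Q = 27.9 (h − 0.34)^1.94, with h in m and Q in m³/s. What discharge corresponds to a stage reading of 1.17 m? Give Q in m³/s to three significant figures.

Q = 27.9 × (1.17 − 0.34)^1.94 = 27.9 × 0.83^1.94 = 19.44 m³/s

19.4 m³/s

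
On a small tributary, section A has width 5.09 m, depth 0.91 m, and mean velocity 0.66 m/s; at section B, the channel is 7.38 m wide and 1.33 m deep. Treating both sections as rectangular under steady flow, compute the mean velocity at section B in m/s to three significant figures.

Q = A₁V₁ = (5.09×0.91) × 0.66 = 3.057 m³/s
A₂ = 7.38 × 1.33 = 9.815 m²
V₂ = Q/A₂ = 3.057/9.815 = 0.3115 m/s

0.311 m/s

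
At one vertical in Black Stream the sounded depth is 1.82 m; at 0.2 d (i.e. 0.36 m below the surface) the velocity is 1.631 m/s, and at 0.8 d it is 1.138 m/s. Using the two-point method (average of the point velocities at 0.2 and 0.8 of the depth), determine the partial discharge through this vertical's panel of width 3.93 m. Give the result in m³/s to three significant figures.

9.90 m³/s

v̄ = (1.631 + 1.138) / 2 = 1.385 m/s
q = v̄ × d × w = 1.385 × 1.82 × 3.93 = 9.903 m³/s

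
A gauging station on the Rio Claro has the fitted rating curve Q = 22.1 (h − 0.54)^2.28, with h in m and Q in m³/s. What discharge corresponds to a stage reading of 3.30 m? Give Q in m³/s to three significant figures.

Q = 22.1 × (3.30 − 0.54)^2.28 = 22.1 × 2.76^2.28 = 223.7 m³/s

224 m³/s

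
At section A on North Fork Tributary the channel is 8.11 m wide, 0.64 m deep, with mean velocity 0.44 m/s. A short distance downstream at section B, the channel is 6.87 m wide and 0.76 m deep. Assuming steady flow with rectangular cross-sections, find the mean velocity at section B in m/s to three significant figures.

0.437 m/s

Q = A₁V₁ = (8.11×0.64) × 0.44 = 2.284 m³/s
A₂ = 6.87 × 0.76 = 5.221 m²
V₂ = Q/A₂ = 2.284/5.221 = 0.4374 m/s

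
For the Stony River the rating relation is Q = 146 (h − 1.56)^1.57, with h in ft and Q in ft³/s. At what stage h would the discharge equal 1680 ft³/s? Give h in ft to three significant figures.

6.30 ft

h − h₀ = (Q/C)^(1/b) = (1680/146)^(1/1.57) = 4.740 ft
h = 1.56 + 4.740 = 6.300 ft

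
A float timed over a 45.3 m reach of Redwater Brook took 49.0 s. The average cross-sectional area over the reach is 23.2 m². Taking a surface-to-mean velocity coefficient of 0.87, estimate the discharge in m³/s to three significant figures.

v_surface = L / t̄ = 45.3 / 49 = 0.9245 m/s
v_mean = 0.87 × 0.9245 = 0.8043 m/s
Q = A × v_mean = 23.2 × 0.8043 = 18.66 m³/s

18.7 m³/s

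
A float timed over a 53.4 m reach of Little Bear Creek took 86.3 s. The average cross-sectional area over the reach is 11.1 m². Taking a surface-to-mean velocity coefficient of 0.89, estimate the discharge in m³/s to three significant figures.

6.11 m³/s

v_surface = L / t̄ = 53.4 / 86.3 = 0.6188 m/s
v_mean = 0.89 × 0.6188 = 0.5507 m/s
Q = A × v_mean = 11.1 × 0.5507 = 6.113 m³/s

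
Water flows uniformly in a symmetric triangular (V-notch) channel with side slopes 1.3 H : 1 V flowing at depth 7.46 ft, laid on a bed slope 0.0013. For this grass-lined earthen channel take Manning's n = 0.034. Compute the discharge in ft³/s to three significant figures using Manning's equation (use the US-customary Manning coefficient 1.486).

235 ft³/s

A = z·y² = 1.3×7.46² = 72.35 ft²
P = 2y√(1+z²) = 2×7.46×√(1+1.3²) = 24.47 ft
R = A/P = 72.35/24.47 = 2.956 ft
Q = (1.486/n)·A·R^(2/3)·S^(1/2) = (1.486/0.034) × 72.35 × 2.956^(2/3) × 0.0013^(1/2) = 234.8 ft³/s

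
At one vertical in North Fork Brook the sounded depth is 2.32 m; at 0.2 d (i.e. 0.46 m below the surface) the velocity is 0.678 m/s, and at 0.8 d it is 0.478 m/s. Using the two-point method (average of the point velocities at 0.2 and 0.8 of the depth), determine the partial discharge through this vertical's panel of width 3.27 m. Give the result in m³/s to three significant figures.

v̄ = (0.678 + 0.478) / 2 = 0.5780 m/s
q = v̄ × d × w = 0.5780 × 2.32 × 3.27 = 4.385 m³/s

4.38 m³/s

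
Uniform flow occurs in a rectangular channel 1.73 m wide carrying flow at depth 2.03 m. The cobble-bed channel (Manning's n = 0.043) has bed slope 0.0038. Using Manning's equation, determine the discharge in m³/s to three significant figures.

3.61 m³/s

A = b·y = 1.73 × 2.03 = 3.512 m²
P = b + 2y = 1.73 + 2×2.03 = 5.790 m
R = A/P = 3.512/5.790 = 0.6065 m
Q = (1/n)·A·R^(2/3)·S^(1/2) = (1/0.043) × 3.512 × 0.6065^(2/3) × 0.0038^(1/2) = 3.608 m³/s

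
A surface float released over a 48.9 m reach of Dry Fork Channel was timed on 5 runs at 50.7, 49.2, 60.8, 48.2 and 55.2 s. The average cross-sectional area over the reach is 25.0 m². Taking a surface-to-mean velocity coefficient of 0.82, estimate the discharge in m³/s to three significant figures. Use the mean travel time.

19.0 m³/s

t̄ = (50.7 + 49.2 + 60.8 + 48.2 + 55.2) / 5 = 52.82 s
v_surface = L / t̄ = 48.9 / 52.82 = 0.9258 m/s
v_mean = 0.82 × 0.9258 = 0.7591 m/s
Q = A × v_mean = 25.0 × 0.7591 = 18.98 m³/s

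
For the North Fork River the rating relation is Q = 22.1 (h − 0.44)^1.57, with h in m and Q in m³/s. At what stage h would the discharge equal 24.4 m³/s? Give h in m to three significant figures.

h − h₀ = (Q/C)^(1/b) = (24.4/22.1)^(1/1.57) = 1.065 m
h = 0.44 + 1.065 = 1.505 m

1.51 m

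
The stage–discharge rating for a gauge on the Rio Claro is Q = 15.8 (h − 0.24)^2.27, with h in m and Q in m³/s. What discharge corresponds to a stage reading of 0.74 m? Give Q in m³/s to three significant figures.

Q = 15.8 × (0.74 − 0.24)^2.27 = 15.8 × 0.5^2.27 = 3.276 m³/s

3.28 m³/s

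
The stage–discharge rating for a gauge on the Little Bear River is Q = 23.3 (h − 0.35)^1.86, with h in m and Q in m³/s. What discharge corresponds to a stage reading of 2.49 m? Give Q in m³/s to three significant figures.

Q = 23.3 × (2.49 − 0.35)^1.86 = 23.3 × 2.14^1.86 = 95.92 m³/s

95.9 m³/s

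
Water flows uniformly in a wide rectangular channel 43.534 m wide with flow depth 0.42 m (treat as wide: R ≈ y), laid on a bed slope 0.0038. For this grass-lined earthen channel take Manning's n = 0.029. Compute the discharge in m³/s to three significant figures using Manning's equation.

21.8 m³/s

A = b·y = 43.534 × 0.42 = 18.28 m²
Wide channel: R ≈ y = 0.42 m
Q = (1/n)·A·R^(2/3)·S^(1/2) = (1/0.029) × 18.28 × 0.4200^(2/3) × 0.0038^(1/2) = 21.80 m³/s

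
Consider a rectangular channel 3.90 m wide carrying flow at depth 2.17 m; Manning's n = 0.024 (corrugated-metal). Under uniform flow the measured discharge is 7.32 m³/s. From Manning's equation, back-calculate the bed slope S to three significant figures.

0.000416

A = b·y = 3.90 × 2.17 = 8.463 m²
P = b + 2y = 3.90 + 2×2.17 = 8.240 m
R = A/P = 8.463/8.240 = 1.027 m
S = (Q·n / (1·A·R^(2/3)))² = (7.32×0.024 / (1×8.463×1.018))² = 0.0004158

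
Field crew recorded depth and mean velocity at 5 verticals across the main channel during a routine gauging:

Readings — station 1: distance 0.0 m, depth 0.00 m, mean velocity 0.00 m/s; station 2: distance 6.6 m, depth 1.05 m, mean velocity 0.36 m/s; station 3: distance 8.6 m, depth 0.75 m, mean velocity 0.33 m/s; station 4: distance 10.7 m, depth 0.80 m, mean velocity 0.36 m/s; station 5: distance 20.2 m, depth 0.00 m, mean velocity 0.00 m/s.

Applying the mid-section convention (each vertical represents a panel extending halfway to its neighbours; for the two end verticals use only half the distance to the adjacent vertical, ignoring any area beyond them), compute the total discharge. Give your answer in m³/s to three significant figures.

w_2 = (8.6 − 0.0)/2 = 4.3 m; q_2 = 0.36 × 1.05 × 4.3 = 1.625 m³/s
w_3 = (10.7 − 6.6)/2 = 2.05 m; q_3 = 0.33 × 0.75 × 2.05 = 0.5074 m³/s
w_4 = (20.2 − 8.6)/2 = 5.8 m; q_4 = 0.36 × 0.80 × 5.8 = 1.670 m³/s
Stations 1, 5 contribute zero (depth or velocity is 0).
Q = Σ qᵢ = 3.803 m³/s

3.80 m³/s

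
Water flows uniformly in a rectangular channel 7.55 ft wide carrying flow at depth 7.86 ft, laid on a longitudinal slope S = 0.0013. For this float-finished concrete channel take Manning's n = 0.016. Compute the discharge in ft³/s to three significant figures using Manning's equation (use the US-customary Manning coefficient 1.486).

A = b·y = 7.55 × 7.86 = 59.34 ft²
P = b + 2y = 7.55 + 2×7.86 = 23.27 ft
R = A/P = 59.34/23.27 = 2.550 ft
Q = (1.486/n)·A·R^(2/3)·S^(1/2) = (1.486/0.016) × 59.34 × 2.550^(2/3) × 0.0013^(1/2) = 370.9 ft³/s

371 ft³/s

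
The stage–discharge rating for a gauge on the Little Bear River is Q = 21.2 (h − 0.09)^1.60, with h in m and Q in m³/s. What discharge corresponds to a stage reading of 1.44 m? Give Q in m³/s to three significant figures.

Q = 21.2 × (1.44 − 0.09)^1.60 = 21.2 × 1.35^1.60 = 34.27 m³/s

34.3 m³/s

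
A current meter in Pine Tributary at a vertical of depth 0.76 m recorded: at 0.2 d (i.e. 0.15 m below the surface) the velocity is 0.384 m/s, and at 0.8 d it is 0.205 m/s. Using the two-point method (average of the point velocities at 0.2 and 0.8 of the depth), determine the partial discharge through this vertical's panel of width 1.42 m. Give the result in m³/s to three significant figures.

v̄ = (0.384 + 0.205) / 2 = 0.2945 m/s
q = v̄ × d × w = 0.2945 × 0.76 × 1.42 = 0.3178 m³/s

0.318 m³/s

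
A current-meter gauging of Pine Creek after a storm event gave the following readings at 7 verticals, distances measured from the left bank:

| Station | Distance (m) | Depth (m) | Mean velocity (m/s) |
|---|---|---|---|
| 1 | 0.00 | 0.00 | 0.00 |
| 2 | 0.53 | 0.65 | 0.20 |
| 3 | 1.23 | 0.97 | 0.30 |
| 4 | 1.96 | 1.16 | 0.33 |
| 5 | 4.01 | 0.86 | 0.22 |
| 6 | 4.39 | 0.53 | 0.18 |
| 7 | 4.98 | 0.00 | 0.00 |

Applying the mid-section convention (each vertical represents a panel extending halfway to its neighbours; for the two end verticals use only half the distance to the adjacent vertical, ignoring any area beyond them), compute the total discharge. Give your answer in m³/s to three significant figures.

1.10 m³/s

w_2 = (1.23 − 0.00)/2 = 0.615 m; q_2 = 0.20 × 0.65 × 0.615 = 0.07995 m³/s
w_3 = (1.96 − 0.53)/2 = 0.715 m; q_3 = 0.30 × 0.97 × 0.715 = 0.2081 m³/s
w_4 = (4.01 − 1.23)/2 = 1.39 m; q_4 = 0.33 × 1.16 × 1.39 = 0.5321 m³/s
w_5 = (4.39 − 1.96)/2 = 1.215 m; q_5 = 0.22 × 0.86 × 1.215 = 0.2299 m³/s
w_6 = (4.98 − 4.01)/2 = 0.485 m; q_6 = 0.18 × 0.53 × 0.485 = 0.04627 m³/s
Stations 1, 7 contribute zero (depth or velocity is 0).
Q = Σ qᵢ = 1.096 m³/s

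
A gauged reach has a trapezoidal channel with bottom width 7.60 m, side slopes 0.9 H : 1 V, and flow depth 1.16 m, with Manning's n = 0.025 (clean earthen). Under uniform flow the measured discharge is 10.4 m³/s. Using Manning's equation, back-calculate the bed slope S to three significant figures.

0.000735

A = (b + z·y)·y = (7.60 + 0.9×1.16)×1.16 = 10.03 m²
P = b + 2y√(1+z²) = 7.60 + 2×1.16×√(1+0.9²) = 10.72 m
R = A/P = 10.03/10.72 = 0.9352 m
S = (Q·n / (1·A·R^(2/3)))² = (10.4×0.025 / (1×10.03×0.9564))² = 0.0007351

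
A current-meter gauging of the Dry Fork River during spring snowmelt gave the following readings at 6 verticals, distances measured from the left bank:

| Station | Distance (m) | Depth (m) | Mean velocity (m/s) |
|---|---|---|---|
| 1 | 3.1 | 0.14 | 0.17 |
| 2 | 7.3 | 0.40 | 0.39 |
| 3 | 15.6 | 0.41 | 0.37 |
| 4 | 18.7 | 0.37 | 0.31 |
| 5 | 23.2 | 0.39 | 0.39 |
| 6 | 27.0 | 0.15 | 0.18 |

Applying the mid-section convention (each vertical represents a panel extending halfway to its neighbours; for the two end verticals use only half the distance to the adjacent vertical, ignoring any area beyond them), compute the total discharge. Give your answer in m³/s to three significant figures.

3.01 m³/s

w_1 = (7.3 − 3.1)/2 = 2.1 m; q_1 = 0.17 × 0.14 × 2.1 = 0.04998 m³/s
w_2 = (15.6 − 3.1)/2 = 6.25 m; q_2 = 0.39 × 0.40 × 6.25 = 0.9750 m³/s
w_3 = (18.7 − 7.3)/2 = 5.7 m; q_3 = 0.37 × 0.41 × 5.7 = 0.8647 m³/s
w_4 = (23.2 − 15.6)/2 = 3.8 m; q_4 = 0.31 × 0.37 × 3.8 = 0.4359 m³/s
w_5 = (27.0 − 18.7)/2 = 4.15 m; q_5 = 0.39 × 0.39 × 4.15 = 0.6312 m³/s
w_6 = (27.0 − 23.2)/2 = 1.9 m; q_6 = 0.18 × 0.15 × 1.9 = 0.05130 m³/s
Q = Σ qᵢ = 3.008 m³/s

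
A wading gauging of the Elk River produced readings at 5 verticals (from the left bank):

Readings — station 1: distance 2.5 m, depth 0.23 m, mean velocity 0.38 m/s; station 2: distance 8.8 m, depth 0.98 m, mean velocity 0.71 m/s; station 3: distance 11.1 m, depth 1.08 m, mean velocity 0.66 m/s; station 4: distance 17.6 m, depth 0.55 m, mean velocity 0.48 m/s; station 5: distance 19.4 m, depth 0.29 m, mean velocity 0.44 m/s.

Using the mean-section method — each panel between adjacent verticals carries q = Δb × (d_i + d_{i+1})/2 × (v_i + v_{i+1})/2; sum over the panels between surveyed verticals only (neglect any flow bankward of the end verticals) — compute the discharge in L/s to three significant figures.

7070 L/s

Panel 1-2: Δb = 6.3 m, d̄ = (0.23+0.98)/2 = 0.605, v̄ = (0.38+0.71)/2 = 0.545 → q = 6.3×0.605×0.545 = 2.077 m³/s
Panel 2-3: Δb = 2.3 m, d̄ = (0.98+1.08)/2 = 1.03, v̄ = (0.71+0.66)/2 = 0.685 → q = 2.3×1.03×0.685 = 1.623 m³/s
Panel 3-4: Δb = 6.5 m, d̄ = (1.08+0.55)/2 = 0.815, v̄ = (0.66+0.48)/2 = 0.57 → q = 6.5×0.815×0.57 = 3.020 m³/s
Panel 4-5: Δb = 1.8 m, d̄ = (0.55+0.29)/2 = 0.42, v̄ = (0.48+0.44)/2 = 0.46 → q = 1.8×0.42×0.46 = 0.3478 m³/s
Q = Σ q = 7.067 m³/s
= 7.067 × 1000 = 7067 L/s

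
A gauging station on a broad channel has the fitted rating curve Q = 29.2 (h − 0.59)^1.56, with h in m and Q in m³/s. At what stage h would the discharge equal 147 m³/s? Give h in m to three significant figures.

h − h₀ = (Q/C)^(1/b) = (147/29.2)^(1/1.56) = 2.818 m
h = 0.59 + 2.818 = 3.408 m

3.41 m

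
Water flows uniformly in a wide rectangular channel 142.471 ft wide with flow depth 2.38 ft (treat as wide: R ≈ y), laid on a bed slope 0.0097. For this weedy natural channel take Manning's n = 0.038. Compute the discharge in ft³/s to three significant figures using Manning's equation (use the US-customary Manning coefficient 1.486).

2330 ft³/s

A = b·y = 142.471 × 2.38 = 339.1 ft²
Wide channel: R ≈ y = 2.38 ft
Q = (1.486/n)·A·R^(2/3)·S^(1/2) = (1.486/0.038) × 339.1 × 2.380^(2/3) × 0.0097^(1/2) = 2328 ft³/s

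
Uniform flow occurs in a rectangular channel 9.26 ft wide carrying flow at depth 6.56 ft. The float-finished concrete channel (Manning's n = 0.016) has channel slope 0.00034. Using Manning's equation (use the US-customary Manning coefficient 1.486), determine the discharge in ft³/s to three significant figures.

A = b·y = 9.26 × 6.56 = 60.75 ft²
P = b + 2y = 9.26 + 2×6.56 = 22.38 ft
R = A/P = 60.75/22.38 = 2.714 ft
Q = (1.486/n)·A·R^(2/3)·S^(1/2) = (1.486/0.016) × 60.75 × 2.714^(2/3) × 0.00034^(1/2) = 202.4 ft³/s

202 ft³/s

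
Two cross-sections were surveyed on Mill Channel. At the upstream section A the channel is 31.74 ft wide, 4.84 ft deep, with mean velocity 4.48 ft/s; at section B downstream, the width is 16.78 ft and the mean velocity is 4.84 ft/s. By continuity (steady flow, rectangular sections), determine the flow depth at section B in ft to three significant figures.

8.47 ft

Q = A₁V₁ = (31.74×4.84) × 4.48 = 688.2 ft³/s
d₂ = Q/(b₂ V₂) = 688.2/(16.78×4.84) = 8.474 ft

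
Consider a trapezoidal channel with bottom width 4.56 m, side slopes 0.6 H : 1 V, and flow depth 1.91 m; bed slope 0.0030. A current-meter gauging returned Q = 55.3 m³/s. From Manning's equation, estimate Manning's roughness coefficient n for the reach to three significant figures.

A = (b + z·y)·y = (4.56 + 0.6×1.91)×1.91 = 10.90 m²
P = b + 2y√(1+z²) = 4.56 + 2×1.91×√(1+0.6²) = 9.015 m
R = A/P = 10.90/9.015 = 1.209 m
n = (1/Q)·A·R^(2/3)·S^(1/2) = (1/55.3) × 10.90 × 1.135 × 0.05477 = 0.01225

0.0123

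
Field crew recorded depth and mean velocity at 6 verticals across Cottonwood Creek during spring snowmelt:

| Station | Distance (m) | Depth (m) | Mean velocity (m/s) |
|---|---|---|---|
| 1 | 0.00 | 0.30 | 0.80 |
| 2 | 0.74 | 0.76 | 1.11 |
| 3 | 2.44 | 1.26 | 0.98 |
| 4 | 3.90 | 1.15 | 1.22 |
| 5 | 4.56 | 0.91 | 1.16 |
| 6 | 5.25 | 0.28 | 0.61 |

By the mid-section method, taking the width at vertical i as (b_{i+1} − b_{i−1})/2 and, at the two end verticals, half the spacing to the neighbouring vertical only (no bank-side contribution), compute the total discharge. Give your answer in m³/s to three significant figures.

5.33 m³/s

w_1 = (0.74 − 0.00)/2 = 0.37 m; q_1 = 0.80 × 0.30 × 0.37 = 0.08880 m³/s
w_2 = (2.44 − 0.00)/2 = 1.22 m; q_2 = 1.11 × 0.76 × 1.22 = 1.029 m³/s
w_3 = (3.90 − 0.74)/2 = 1.58 m; q_3 = 0.98 × 1.26 × 1.58 = 1.951 m³/s
w_4 = (4.56 − 2.44)/2 = 1.06 m; q_4 = 1.22 × 1.15 × 1.06 = 1.487 m³/s
w_5 = (5.25 − 3.90)/2 = 0.675 m; q_5 = 1.16 × 0.91 × 0.675 = 0.7125 m³/s
w_6 = (5.25 − 4.56)/2 = 0.345 m; q_6 = 0.61 × 0.28 × 0.345 = 0.05893 m³/s
Q = Σ qᵢ = 5.328 m³/s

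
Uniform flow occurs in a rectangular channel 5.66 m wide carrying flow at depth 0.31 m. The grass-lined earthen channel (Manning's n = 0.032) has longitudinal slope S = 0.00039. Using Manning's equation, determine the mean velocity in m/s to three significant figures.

0.264 m/s

A = b·y = 5.66 × 0.31 = 1.755 m²
P = b + 2y = 5.66 + 2×0.31 = 6.280 m
R = A/P = 1.755/6.280 = 0.2794 m
Q = (1/n)·A·R^(2/3)·S^(1/2) = (1/0.032) × 1.755 × 0.2794^(2/3) × 0.00039^(1/2) = 0.4628 m³/s
V = Q/A = 0.4628/1.755 = 0.2638 m/s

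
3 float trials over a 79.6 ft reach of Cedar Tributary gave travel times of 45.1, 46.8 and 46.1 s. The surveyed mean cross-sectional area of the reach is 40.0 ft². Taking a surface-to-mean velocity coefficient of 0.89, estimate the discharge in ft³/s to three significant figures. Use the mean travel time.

61.6 ft³/s

t̄ = (45.1 + 46.8 + 46.1) / 3 = 46 s
v_surface = L / t̄ = 79.6 / 46 = 1.730 ft/s
v_mean = 0.89 × 1.730 = 1.540 ft/s
Q = A × v_mean = 40.0 × 1.540 = 61.60 ft³/s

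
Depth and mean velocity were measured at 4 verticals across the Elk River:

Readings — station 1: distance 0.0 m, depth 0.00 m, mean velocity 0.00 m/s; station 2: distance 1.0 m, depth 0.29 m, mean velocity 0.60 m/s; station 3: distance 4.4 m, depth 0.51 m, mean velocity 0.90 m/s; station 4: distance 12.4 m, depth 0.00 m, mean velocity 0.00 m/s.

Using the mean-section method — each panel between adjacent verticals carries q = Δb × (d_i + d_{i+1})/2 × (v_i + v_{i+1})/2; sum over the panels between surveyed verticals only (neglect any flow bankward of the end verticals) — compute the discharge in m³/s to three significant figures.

1.98 m³/s

Panel 1-2: Δb = 1 m, d̄ = (0.00+0.29)/2 = 0.145, v̄ = (0.00+0.60)/2 = 0.3 → q = 1×0.145×0.3 = 0.04350 m³/s
Panel 2-3: Δb = 3.4 m, d̄ = (0.29+0.51)/2 = 0.4, v̄ = (0.60+0.90)/2 = 0.75 → q = 3.4×0.4×0.75 = 1.020 m³/s
Panel 3-4: Δb = 8 m, d̄ = (0.51+0.00)/2 = 0.255, v̄ = (0.90+0.00)/2 = 0.45 → q = 8×0.255×0.45 = 0.9180 m³/s
Q = Σ q = 1.982 m³/s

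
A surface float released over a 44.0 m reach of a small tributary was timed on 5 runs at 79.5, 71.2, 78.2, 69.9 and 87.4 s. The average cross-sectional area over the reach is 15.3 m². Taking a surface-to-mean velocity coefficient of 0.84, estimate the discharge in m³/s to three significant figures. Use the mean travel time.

7.32 m³/s

t̄ = (79.5 + 71.2 + 78.2 + 69.9 + 87.4) / 5 = 77.24 s
v_surface = L / t̄ = 44.0 / 77.24 = 0.5697 m/s
v_mean = 0.84 × 0.5697 = 0.4785 m/s
Q = A × v_mean = 15.3 × 0.4785 = 7.321 m³/s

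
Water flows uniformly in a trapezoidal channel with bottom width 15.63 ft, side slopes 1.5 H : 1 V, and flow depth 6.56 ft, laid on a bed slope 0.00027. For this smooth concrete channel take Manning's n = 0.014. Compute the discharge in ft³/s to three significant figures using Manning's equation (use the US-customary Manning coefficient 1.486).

A = (b + z·y)·y = (15.63 + 1.5×6.56)×6.56 = 167.1 ft²
P = b + 2y√(1+z²) = 15.63 + 2×6.56×√(1+1.5²) = 39.28 ft
R = A/P = 167.1/39.28 = 4.253 ft
Q = (1.486/n)·A·R^(2/3)·S^(1/2) = (1.486/0.014) × 167.1 × 4.253^(2/3) × 0.00027^(1/2) = 765.0 ft³/s

765 ft³/s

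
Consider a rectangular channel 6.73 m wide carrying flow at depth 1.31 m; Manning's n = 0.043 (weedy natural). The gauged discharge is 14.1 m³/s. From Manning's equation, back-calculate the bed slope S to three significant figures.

0.00511

A = b·y = 6.73 × 1.31 = 8.816 m²
P = b + 2y = 6.73 + 2×1.31 = 9.350 m
R = A/P = 8.816/9.350 = 0.9429 m
S = (Q·n / (1·A·R^(2/3)))² = (14.1×0.043 / (1×8.816×0.9616))² = 0.005115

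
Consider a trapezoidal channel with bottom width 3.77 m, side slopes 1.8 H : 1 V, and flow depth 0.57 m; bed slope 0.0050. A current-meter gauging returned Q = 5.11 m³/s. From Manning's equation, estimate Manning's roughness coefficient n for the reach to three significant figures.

A = (b + z·y)·y = (3.77 + 1.8×0.57)×0.57 = 2.734 m²
P = b + 2y√(1+z²) = 3.77 + 2×0.57×√(1+1.8²) = 6.117 m
R = A/P = 2.734/6.117 = 0.4469 m
n = (1/Q)·A·R^(2/3)·S^(1/2) = (1/5.11) × 2.734 × 0.5845 × 0.07071 = 0.02211

0.0221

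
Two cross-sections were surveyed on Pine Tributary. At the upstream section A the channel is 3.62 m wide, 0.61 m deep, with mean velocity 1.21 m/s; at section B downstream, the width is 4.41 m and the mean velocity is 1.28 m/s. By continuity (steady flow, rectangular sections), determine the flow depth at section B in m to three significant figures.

0.473 m

Q = A₁V₁ = (3.62×0.61) × 1.21 = 2.672 m³/s
d₂ = Q/(b₂ V₂) = 2.672/(4.41×1.28) = 0.4733 m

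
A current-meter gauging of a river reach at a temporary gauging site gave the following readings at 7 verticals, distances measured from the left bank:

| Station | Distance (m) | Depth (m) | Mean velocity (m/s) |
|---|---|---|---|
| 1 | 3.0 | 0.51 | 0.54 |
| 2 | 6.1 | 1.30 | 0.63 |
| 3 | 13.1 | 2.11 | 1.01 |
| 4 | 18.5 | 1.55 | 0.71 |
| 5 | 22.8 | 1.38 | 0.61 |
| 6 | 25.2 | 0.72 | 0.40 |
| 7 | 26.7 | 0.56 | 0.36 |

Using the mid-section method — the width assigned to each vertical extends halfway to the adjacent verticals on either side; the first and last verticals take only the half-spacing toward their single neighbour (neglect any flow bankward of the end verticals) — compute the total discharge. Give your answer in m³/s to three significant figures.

w_1 = (6.1 − 3.0)/2 = 1.55 m; q_1 = 0.54 × 0.51 × 1.55 = 0.4269 m³/s
w_2 = (13.1 − 3.0)/2 = 5.05 m; q_2 = 0.63 × 1.30 × 5.05 = 4.136 m³/s
w_3 = (18.5 − 6.1)/2 = 6.2 m; q_3 = 1.01 × 2.11 × 6.2 = 13.21 m³/s
w_4 = (22.8 − 13.1)/2 = 4.85 m; q_4 = 0.71 × 1.55 × 4.85 = 5.337 m³/s
w_5 = (25.2 − 18.5)/2 = 3.35 m; q_5 = 0.61 × 1.38 × 3.35 = 2.820 m³/s
w_6 = (26.7 − 22.8)/2 = 1.95 m; q_6 = 0.40 × 0.72 × 1.95 = 0.5616 m³/s
w_7 = (26.7 − 25.2)/2 = 0.75 m; q_7 = 0.36 × 0.56 × 0.75 = 0.1512 m³/s
Q = Σ qᵢ = 26.65 m³/s

26.6 m³/s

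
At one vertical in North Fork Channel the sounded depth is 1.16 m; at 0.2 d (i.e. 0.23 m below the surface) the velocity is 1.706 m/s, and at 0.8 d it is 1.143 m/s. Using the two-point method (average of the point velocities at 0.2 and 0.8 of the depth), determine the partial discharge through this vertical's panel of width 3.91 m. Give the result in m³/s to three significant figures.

6.46 m³/s

v̄ = (1.706 + 1.143) / 2 = 1.425 m/s
q = v̄ × d × w = 1.425 × 1.16 × 3.91 = 6.461 m³/s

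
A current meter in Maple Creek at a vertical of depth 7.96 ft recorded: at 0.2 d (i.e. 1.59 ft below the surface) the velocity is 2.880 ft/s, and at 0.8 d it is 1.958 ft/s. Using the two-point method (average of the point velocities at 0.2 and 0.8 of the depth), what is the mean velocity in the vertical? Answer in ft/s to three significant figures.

v̄ = (2.880 + 1.958) / 2 = 2.419 ft/s

2.42 ft/s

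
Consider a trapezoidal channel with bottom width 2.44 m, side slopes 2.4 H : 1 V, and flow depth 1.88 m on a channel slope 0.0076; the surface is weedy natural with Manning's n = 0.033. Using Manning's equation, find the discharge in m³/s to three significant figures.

A = (b + z·y)·y = (2.44 + 2.4×1.88)×1.88 = 13.07 m²
P = b + 2y√(1+z²) = 2.44 + 2×1.88×√(1+2.4²) = 12.22 m
R = A/P = 13.07/12.22 = 1.070 m
Q = (1/n)·A·R^(2/3)·S^(1/2) = (1/0.033) × 13.07 × 1.070^(2/3) × 0.0076^(1/2) = 36.12 m³/s

36.1 m³/s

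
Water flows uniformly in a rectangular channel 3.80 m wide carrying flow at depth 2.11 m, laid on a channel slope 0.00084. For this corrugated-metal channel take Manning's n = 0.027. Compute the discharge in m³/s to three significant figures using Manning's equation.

A = b·y = 3.80 × 2.11 = 8.018 m²
P = b + 2y = 3.80 + 2×2.11 = 8.020 m
R = A/P = 8.018/8.020 = 0.9998 m
Q = (1/n)·A·R^(2/3)·S^(1/2) = (1/0.027) × 8.018 × 0.9998^(2/3) × 0.00084^(1/2) = 8.605 m³/s

8.61 m³/s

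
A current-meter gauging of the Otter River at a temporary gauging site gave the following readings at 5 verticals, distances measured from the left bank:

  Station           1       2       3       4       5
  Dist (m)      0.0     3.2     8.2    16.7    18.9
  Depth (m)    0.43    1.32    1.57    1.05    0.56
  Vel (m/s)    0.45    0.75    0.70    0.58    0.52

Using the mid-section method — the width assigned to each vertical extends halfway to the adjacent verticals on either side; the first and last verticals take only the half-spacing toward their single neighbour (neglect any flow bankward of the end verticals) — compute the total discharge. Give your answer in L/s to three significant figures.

w_1 = (3.2 − 0.0)/2 = 1.6 m; q_1 = 0.45 × 0.43 × 1.6 = 0.3096 m³/s
w_2 = (8.2 − 0.0)/2 = 4.1 m; q_2 = 0.75 × 1.32 × 4.1 = 4.059 m³/s
w_3 = (16.7 − 3.2)/2 = 6.75 m; q_3 = 0.70 × 1.57 × 6.75 = 7.418 m³/s
w_4 = (18.9 − 8.2)/2 = 5.35 m; q_4 = 0.58 × 1.05 × 5.35 = 3.258 m³/s
w_5 = (18.9 − 16.7)/2 = 1.1 m; q_5 = 0.52 × 0.56 × 1.1 = 0.3203 m³/s
Q = Σ qᵢ = 15.37 m³/s
= 15.37 × 1000 = 15370 L/s

15400 L/s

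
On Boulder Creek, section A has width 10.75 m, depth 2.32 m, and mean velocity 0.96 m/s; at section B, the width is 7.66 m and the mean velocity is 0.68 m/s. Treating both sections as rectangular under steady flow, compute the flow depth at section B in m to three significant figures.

Q = A₁V₁ = (10.75×2.32) × 0.96 = 23.94 m³/s
d₂ = Q/(b₂ V₂) = 23.94/(7.66×0.68) = 4.597 m

4.60 m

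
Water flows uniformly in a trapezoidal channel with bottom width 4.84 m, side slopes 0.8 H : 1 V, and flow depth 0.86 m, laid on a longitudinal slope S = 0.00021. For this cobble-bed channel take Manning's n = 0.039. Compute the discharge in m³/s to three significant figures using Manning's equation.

1.36 m³/s

A = (b + z·y)·y = (4.84 + 0.8×0.86)×0.86 = 4.754 m²
P = b + 2y√(1+z²) = 4.84 + 2×0.86×√(1+0.8²) = 7.043 m
R = A/P = 4.754/7.043 = 0.6750 m
Q = (1/n)·A·R^(2/3)·S^(1/2) = (1/0.039) × 4.754 × 0.6750^(2/3) × 0.00021^(1/2) = 1.359 m³/s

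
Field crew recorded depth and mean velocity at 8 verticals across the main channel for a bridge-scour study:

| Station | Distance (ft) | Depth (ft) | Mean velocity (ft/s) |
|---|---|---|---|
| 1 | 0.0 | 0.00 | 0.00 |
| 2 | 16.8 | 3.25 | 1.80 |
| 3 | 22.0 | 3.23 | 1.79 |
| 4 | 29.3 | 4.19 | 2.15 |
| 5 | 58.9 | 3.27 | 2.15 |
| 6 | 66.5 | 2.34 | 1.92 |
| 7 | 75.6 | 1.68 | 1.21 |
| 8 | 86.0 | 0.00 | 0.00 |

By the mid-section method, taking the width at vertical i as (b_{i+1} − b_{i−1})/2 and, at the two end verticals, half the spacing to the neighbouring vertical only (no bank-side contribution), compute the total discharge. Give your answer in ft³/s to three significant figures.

w_2 = (22.0 − 0.0)/2 = 11 ft; q_2 = 1.80 × 3.25 × 11 = 64.35 ft³/s
w_3 = (29.3 − 16.8)/2 = 6.25 ft; q_3 = 1.79 × 3.23 × 6.25 = 36.14 ft³/s
w_4 = (58.9 − 22.0)/2 = 18.45 ft; q_4 = 2.15 × 4.19 × 18.45 = 166.2 ft³/s
w_5 = (66.5 − 29.3)/2 = 18.6 ft; q_5 = 2.15 × 3.27 × 18.6 = 130.8 ft³/s
w_6 = (75.6 − 58.9)/2 = 8.35 ft; q_6 = 1.92 × 2.34 × 8.35 = 37.51 ft³/s
w_7 = (86.0 − 66.5)/2 = 9.75 ft; q_7 = 1.21 × 1.68 × 9.75 = 19.82 ft³/s
Stations 1, 8 contribute zero (depth or velocity is 0).
Q = Σ qᵢ = 454.8 ft³/s

455 ft³/s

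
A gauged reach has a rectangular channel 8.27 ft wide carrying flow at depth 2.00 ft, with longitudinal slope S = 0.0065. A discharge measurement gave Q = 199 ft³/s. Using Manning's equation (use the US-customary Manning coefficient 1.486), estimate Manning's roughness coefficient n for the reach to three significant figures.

A = b·y = 8.27 × 2.00 = 16.54 ft²
P = b + 2y = 8.27 + 2×2.00 = 12.27 ft
R = A/P = 16.54/12.27 = 1.348 ft
n = (1.486/Q)·A·R^(2/3)·S^(1/2) = (1.486/199) × 16.54 × 1.220 × 0.08062 = 0.01215

0.0122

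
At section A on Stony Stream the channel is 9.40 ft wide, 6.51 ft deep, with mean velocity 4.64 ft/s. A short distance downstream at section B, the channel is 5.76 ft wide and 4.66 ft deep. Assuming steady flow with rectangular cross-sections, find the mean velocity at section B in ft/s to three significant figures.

Q = A₁V₁ = (9.40×6.51) × 4.64 = 283.9 ft³/s
A₂ = 5.76 × 4.66 = 26.84 ft²
V₂ = Q/A₂ = 283.9/26.84 = 10.58 ft/s

10.6 ft/s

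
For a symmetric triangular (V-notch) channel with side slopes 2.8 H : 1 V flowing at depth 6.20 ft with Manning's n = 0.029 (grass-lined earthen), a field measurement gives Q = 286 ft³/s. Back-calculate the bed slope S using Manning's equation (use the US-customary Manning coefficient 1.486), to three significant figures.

0.000644

A = z·y² = 2.8×6.20² = 107.6 ft²
P = 2y√(1+z²) = 2×6.20×√(1+2.8²) = 36.87 ft
R = A/P = 107.6/36.87 = 2.919 ft
S = (Q·n / (1.486·A·R^(2/3)))² = (286×0.029 / (1.486×107.6×2.043))² = 0.0006445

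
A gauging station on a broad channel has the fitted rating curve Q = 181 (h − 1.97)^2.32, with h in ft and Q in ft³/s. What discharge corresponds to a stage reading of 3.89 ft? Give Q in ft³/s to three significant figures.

822 ft³/s

Q = 181 × (3.89 − 1.97)^2.32 = 181 × 1.92^2.32 = 822.1 ft³/s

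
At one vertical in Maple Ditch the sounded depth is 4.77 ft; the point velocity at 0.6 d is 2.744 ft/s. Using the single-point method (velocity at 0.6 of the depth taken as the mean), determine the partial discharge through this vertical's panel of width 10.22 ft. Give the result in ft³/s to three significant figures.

v̄ = v₀.₆ = 2.744 ft/s
q = v̄ × d × w = 2.744 × 4.77 × 10.22 = 133.8 ft³/s

134 ft³/s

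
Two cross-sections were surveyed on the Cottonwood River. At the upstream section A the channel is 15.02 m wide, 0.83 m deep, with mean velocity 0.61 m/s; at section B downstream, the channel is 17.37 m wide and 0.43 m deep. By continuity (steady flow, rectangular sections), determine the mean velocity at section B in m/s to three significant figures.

Q = A₁V₁ = (15.02×0.83) × 0.61 = 7.605 m³/s
A₂ = 17.37 × 0.43 = 7.469 m²
V₂ = Q/A₂ = 7.605/7.469 = 1.018 m/s

1.02 m/s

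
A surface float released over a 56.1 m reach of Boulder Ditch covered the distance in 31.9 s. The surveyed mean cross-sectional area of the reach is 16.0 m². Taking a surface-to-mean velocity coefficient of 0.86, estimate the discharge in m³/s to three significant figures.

v_surface = L / t̄ = 56.1 / 31.9 = 1.759 m/s
v_mean = 0.86 × 1.759 = 1.512 m/s
Q = A × v_mean = 16.0 × 1.512 = 24.20 m³/s

24.2 m³/s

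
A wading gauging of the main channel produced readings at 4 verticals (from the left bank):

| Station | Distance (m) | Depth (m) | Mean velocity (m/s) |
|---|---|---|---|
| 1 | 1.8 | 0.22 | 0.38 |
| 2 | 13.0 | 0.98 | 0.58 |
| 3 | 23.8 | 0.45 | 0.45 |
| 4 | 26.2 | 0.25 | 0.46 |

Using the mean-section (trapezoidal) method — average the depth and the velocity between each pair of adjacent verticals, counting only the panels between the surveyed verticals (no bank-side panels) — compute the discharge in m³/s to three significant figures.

7.58 m³/s

Panel 1-2: Δb = 11.2 m, d̄ = (0.22+0.98)/2 = 0.6, v̄ = (0.38+0.58)/2 = 0.48 → q = 11.2×0.6×0.48 = 3.226 m³/s
Panel 2-3: Δb = 10.8 m, d̄ = (0.98+0.45)/2 = 0.715, v̄ = (0.58+0.45)/2 = 0.515 → q = 10.8×0.715×0.515 = 3.977 m³/s
Panel 3-4: Δb = 2.4 m, d̄ = (0.45+0.25)/2 = 0.35, v̄ = (0.45+0.46)/2 = 0.455 → q = 2.4×0.35×0.455 = 0.3822 m³/s
Q = Σ q = 7.585 m³/s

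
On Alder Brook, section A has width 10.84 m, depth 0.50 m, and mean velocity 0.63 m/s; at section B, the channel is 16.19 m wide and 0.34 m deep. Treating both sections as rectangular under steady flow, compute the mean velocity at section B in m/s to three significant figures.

0.620 m/s

Q = A₁V₁ = (10.84×0.50) × 0.63 = 3.415 m³/s
A₂ = 16.19 × 0.34 = 5.505 m²
V₂ = Q/A₂ = 3.415/5.505 = 0.6203 m/s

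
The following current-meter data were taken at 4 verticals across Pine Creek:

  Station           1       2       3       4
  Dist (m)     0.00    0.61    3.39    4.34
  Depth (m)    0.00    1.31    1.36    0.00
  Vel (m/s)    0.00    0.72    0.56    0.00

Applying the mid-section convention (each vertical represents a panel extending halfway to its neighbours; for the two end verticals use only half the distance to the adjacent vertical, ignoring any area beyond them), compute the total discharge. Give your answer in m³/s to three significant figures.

3.02 m³/s

w_2 = (3.39 − 0.00)/2 = 1.695 m; q_2 = 0.72 × 1.31 × 1.695 = 1.599 m³/s
w_3 = (4.34 − 0.61)/2 = 1.865 m; q_3 = 0.56 × 1.36 × 1.865 = 1.420 m³/s
Stations 1, 4 contribute zero (depth or velocity is 0).
Q = Σ qᵢ = 3.019 m³/s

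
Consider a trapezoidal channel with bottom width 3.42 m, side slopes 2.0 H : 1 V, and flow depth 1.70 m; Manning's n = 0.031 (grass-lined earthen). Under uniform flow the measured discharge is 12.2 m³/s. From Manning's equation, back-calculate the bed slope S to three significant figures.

0.000995

A = (b + z·y)·y = (3.42 + 2.0×1.70)×1.70 = 11.59 m²
P = b + 2y√(1+z²) = 3.42 + 2×1.70×√(1+2.0²) = 11.02 m
R = A/P = 11.59/11.02 = 1.052 m
S = (Q·n / (1·A·R^(2/3)))² = (12.2×0.031 / (1×11.59×1.034))² = 0.0009947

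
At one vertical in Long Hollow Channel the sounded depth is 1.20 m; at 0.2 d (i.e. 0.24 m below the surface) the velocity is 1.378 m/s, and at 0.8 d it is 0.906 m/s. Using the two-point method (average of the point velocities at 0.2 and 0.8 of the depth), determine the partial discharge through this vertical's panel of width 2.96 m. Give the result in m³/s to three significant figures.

4.06 m³/s

v̄ = (1.378 + 0.906) / 2 = 1.142 m/s
q = v̄ × d × w = 1.142 × 1.20 × 2.96 = 4.056 m³/s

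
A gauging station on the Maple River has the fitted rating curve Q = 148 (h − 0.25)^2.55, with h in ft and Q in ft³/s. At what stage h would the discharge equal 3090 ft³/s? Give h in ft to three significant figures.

3.54 ft

h − h₀ = (Q/C)^(1/b) = (3090/148)^(1/2.55) = 3.293 ft
h = 0.25 + 3.293 = 3.543 ft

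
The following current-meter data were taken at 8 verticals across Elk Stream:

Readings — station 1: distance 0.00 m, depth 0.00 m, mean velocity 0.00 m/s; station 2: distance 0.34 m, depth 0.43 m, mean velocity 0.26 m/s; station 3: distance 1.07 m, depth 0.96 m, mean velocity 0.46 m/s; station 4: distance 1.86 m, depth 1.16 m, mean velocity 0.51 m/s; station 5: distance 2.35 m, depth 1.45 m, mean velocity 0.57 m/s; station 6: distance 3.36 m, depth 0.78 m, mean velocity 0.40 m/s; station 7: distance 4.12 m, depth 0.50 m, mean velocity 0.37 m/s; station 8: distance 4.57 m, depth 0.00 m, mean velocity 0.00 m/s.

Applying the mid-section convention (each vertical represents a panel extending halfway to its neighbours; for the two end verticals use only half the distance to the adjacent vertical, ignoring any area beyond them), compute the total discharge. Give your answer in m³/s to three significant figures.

w_2 = (1.07 − 0.00)/2 = 0.535 m; q_2 = 0.26 × 0.43 × 0.535 = 0.05981 m³/s
w_3 = (1.86 − 0.34)/2 = 0.76 m; q_3 = 0.46 × 0.96 × 0.76 = 0.3356 m³/s
w_4 = (2.35 − 1.07)/2 = 0.64 m; q_4 = 0.51 × 1.16 × 0.64 = 0.3786 m³/s
w_5 = (3.36 − 1.86)/2 = 0.75 m; q_5 = 0.57 × 1.45 × 0.75 = 0.6199 m³/s
w_6 = (4.12 − 2.35)/2 = 0.885 m; q_6 = 0.40 × 0.78 × 0.885 = 0.2761 m³/s
w_7 = (4.57 − 3.36)/2 = 0.605 m; q_7 = 0.37 × 0.50 × 0.605 = 0.1119 m³/s
Stations 1, 8 contribute zero (depth or velocity is 0).
Q = Σ qᵢ = 1.782 m³/s

1.78 m³/s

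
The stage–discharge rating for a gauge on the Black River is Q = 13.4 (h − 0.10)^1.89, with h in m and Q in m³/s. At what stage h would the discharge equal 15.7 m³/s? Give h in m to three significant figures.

h − h₀ = (Q/C)^(1/b) = (15.7/13.4)^(1/1.89) = 1.087 m
h = 0.10 + 1.087 = 1.187 m

1.19 m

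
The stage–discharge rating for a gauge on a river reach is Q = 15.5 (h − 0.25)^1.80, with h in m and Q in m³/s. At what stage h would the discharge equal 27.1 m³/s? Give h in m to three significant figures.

h − h₀ = (Q/C)^(1/b) = (27.1/15.5)^(1/1.80) = 1.364 m
h = 0.25 + 1.364 = 1.614 m

1.61 m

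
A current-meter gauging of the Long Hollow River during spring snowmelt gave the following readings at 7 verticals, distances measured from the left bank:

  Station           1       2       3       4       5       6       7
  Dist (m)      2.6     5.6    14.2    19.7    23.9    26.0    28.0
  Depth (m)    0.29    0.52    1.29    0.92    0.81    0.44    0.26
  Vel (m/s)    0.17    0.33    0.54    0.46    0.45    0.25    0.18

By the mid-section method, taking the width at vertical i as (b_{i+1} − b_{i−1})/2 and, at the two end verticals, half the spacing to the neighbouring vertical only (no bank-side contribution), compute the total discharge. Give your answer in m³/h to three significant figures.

34000 m³/h

w_1 = (5.6 − 2.6)/2 = 1.5 m; q_1 = 0.17 × 0.29 × 1.5 = 0.07395 m³/s
w_2 = (14.2 − 2.6)/2 = 5.8 m; q_2 = 0.33 × 0.52 × 5.8 = 0.9953 m³/s
w_3 = (19.7 − 5.6)/2 = 7.05 m; q_3 = 0.54 × 1.29 × 7.05 = 4.911 m³/s
w_4 = (23.9 − 14.2)/2 = 4.85 m; q_4 = 0.46 × 0.92 × 4.85 = 2.053 m³/s
w_5 = (26.0 − 19.7)/2 = 3.15 m; q_5 = 0.45 × 0.81 × 3.15 = 1.148 m³/s
w_6 = (28.0 − 23.9)/2 = 2.05 m; q_6 = 0.25 × 0.44 × 2.05 = 0.2255 m³/s
w_7 = (28.0 − 26.0)/2 = 1 m; q_7 = 0.18 × 0.26 × 1 = 0.04680 m³/s
Q = Σ qᵢ = 9.453 m³/s
= 9.453 × 3600 = 34030 m³/h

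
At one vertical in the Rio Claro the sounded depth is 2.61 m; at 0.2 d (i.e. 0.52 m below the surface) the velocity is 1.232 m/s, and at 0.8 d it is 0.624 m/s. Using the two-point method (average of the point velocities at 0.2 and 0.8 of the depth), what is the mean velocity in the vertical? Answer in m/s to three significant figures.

v̄ = (1.232 + 0.624) / 2 = 0.9280 m/s

0.928 m/s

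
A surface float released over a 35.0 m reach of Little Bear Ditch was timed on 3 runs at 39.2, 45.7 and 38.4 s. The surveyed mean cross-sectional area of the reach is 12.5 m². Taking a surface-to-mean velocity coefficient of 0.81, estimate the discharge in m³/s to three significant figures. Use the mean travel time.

8.62 m³/s

t̄ = (39.2 + 45.7 + 38.4) / 3 = 41.1 s
v_surface = L / t̄ = 35.0 / 41.1 = 0.8516 m/s
v_mean = 0.81 × 0.8516 = 0.6898 m/s
Q = A × v_mean = 12.5 × 0.6898 = 8.622 m³/s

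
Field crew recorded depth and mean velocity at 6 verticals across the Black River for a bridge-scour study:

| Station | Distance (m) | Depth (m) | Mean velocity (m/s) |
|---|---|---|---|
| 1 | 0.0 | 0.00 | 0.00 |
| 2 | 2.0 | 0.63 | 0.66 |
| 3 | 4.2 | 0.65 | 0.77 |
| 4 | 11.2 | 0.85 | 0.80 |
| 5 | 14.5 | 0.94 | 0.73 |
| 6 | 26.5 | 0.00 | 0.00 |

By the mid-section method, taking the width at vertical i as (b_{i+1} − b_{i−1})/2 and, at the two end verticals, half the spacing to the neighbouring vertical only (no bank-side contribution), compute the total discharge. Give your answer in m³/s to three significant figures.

11.9 m³/s

w_2 = (4.2 − 0.0)/2 = 2.1 m; q_2 = 0.66 × 0.63 × 2.1 = 0.8732 m³/s
w_3 = (11.2 − 2.0)/2 = 4.6 m; q_3 = 0.77 × 0.65 × 4.6 = 2.302 m³/s
w_4 = (14.5 − 4.2)/2 = 5.15 m; q_4 = 0.80 × 0.85 × 5.15 = 3.502 m³/s
w_5 = (26.5 − 11.2)/2 = 7.65 m; q_5 = 0.73 × 0.94 × 7.65 = 5.249 m³/s
Stations 1, 6 contribute zero (depth or velocity is 0).
Q = Σ qᵢ = 11.93 m³/s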